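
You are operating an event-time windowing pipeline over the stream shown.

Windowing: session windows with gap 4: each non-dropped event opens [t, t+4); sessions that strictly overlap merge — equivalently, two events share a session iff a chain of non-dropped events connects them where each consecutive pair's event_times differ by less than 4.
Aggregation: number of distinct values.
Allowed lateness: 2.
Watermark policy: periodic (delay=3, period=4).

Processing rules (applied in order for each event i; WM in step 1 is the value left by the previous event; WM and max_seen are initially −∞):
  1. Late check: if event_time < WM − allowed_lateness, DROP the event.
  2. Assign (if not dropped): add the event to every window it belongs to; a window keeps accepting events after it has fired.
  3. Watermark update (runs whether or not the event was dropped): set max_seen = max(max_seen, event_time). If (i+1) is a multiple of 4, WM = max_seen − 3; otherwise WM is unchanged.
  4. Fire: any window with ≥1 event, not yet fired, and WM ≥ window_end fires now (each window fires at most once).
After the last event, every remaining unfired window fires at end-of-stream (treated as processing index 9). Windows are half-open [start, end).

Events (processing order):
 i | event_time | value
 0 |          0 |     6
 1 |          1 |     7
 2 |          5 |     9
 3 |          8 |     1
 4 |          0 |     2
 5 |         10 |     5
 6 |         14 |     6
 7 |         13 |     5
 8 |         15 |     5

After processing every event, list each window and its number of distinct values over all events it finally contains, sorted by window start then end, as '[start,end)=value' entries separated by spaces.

i=0 t=0 v=6: → [0,4); WM=−∞
i=1 t=1 v=7: → [0,5); WM=−∞
i=2 t=5 v=9: → [5,9); WM=−∞
i=3 t=8 v=1: → [5,12); WM=5
i=4 t=0 v=2: DROP (t<5-2); WM=5
i=5 t=10 v=5: → [5,14); WM=5
i=6 t=14 v=6: → [14,18); WM=5
i=7 t=13 v=5: → [5,18); WM=11
i=8 t=15 v=5: → [5,19); WM=11

[0,5)=2 [5,19)=4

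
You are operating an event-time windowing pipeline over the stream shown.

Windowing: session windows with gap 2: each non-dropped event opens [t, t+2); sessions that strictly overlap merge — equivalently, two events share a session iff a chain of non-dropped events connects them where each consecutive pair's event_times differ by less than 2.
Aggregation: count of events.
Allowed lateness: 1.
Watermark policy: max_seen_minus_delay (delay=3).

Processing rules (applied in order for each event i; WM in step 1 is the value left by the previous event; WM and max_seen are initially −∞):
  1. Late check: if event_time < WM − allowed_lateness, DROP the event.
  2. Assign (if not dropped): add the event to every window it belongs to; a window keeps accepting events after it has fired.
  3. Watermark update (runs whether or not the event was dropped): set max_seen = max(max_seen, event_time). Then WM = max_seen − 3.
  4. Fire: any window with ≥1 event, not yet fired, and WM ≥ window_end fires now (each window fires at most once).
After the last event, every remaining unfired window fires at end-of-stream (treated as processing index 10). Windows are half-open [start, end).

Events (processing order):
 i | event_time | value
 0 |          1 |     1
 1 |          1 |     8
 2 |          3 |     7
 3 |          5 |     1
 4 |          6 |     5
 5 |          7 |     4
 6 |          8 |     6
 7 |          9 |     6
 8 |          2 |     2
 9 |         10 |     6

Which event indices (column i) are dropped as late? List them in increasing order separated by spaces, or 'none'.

i=0 t=1 v=1: → [1,3); WM=-2
i=1 t=1 v=8: → [1,3); WM=-2
i=2 t=3 v=7: → [3,5); WM=0
i=3 t=5 v=1: → [5,7); WM=2
i=4 t=6 v=5: → [5,8); WM=3
i=5 t=7 v=4: → [5,9); WM=4
i=6 t=8 v=6: → [5,10); WM=5
i=7 t=9 v=6: → [5,11); WM=6
i=8 t=2 v=2: DROP (t<6-1); WM=6
i=9 t=10 v=6: → [5,12); WM=7

8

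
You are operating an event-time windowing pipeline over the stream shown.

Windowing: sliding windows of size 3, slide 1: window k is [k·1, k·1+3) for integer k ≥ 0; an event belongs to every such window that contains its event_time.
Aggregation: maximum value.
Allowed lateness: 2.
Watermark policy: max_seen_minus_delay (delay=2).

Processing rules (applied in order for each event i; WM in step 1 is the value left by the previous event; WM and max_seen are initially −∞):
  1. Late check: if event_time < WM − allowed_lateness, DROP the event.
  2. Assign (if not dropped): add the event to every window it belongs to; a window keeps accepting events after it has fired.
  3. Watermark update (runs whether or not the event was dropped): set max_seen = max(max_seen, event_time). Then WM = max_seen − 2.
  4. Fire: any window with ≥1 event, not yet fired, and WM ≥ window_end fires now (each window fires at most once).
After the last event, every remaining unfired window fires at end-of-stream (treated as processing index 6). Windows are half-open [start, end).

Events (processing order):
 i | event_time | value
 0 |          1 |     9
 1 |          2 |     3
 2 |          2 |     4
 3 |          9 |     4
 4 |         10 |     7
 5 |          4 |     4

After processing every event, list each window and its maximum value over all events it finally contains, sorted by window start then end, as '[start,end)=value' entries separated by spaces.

[0,3)=9 [1,4)=9 [2,5)=4 [7,10)=4 [8,11)=7 [9,12)=7 [10,13)=7

i=0 t=1 v=9: → [1,4),[0,3); WM=-1
i=1 t=2 v=3: → [2,5),[1,4),[0,3); WM=0
i=2 t=2 v=4: → [2,5),[1,4),[0,3); WM=0
i=3 t=9 v=4: → [9,12),[8,11),[7,10); WM=7; [0,3) fires=9 [1,4) fires=9 [2,5) fires=4
i=4 t=10 v=7: → [10,13),[9,12),[8,11); WM=8
i=5 t=4 v=4: DROP (t<8-2); WM=8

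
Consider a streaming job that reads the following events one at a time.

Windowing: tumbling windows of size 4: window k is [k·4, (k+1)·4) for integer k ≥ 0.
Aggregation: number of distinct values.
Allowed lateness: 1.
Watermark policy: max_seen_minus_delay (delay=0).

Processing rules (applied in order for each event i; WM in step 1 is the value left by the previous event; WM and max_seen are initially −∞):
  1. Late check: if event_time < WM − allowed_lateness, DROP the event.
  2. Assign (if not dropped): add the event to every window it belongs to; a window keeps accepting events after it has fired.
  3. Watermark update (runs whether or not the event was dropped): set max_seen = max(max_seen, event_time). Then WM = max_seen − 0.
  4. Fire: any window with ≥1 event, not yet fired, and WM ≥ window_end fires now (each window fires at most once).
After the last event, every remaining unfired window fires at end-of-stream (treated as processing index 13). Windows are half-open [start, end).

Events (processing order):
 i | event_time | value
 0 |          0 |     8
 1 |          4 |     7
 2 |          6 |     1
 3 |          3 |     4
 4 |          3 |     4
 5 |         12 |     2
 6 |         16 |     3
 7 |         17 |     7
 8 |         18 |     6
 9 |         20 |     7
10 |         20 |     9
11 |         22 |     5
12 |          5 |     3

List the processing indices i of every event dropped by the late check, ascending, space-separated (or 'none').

3 4 12

i=0 t=0 v=8: → [0,4); WM=0
i=1 t=4 v=7: → [4,8); WM=4; [0,4) fires=1
i=2 t=6 v=1: → [4,8); WM=6
i=3 t=3 v=4: DROP (t<6-1); WM=6
i=4 t=3 v=4: DROP (t<6-1); WM=6
i=5 t=12 v=2: → [12,16); WM=12; [4,8) fires=2
i=6 t=16 v=3: → [16,20); WM=16; [12,16) fires=1
i=7 t=17 v=7: → [16,20); WM=17
i=8 t=18 v=6: → [16,20); WM=18
i=9 t=20 v=7: → [20,24); WM=20; [16,20) fires=3
i=10 t=20 v=9: → [20,24); WM=20
i=11 t=22 v=5: → [20,24); WM=22
i=12 t=5 v=3: DROP (t<22-1); WM=22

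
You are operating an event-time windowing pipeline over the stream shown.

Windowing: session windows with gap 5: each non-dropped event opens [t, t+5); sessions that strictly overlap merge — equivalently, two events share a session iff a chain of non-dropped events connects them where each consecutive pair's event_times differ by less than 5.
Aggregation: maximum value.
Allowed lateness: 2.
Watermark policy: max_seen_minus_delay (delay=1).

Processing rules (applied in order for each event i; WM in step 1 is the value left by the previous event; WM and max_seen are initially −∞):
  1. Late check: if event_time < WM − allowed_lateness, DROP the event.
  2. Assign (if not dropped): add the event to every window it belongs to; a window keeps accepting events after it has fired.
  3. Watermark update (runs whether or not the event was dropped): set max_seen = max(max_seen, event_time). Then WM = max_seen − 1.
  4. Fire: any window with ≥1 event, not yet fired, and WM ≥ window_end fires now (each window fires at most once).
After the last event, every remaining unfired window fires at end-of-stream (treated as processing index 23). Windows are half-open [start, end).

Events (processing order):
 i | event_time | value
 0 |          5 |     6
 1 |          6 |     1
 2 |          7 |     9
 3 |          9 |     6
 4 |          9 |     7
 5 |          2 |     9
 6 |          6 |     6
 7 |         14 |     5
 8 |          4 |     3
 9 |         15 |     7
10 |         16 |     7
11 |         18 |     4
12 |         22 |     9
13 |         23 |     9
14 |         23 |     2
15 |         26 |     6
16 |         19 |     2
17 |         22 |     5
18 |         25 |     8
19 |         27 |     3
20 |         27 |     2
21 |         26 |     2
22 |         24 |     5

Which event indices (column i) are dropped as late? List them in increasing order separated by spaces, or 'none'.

5 8 16 17

i=0 t=5 v=6: → [5,10); WM=4
i=1 t=6 v=1: → [5,11); WM=5
i=2 t=7 v=9: → [5,12); WM=6
i=3 t=9 v=6: → [5,14); WM=8
i=4 t=9 v=7: → [5,14); WM=8
i=5 t=2 v=9: DROP (t<8-2); WM=8
i=6 t=6 v=6: → [5,14); WM=8
i=7 t=14 v=5: → [14,19); WM=13
i=8 t=4 v=3: DROP (t<13-2); WM=13
i=9 t=15 v=7: → [14,20); WM=14
i=10 t=16 v=7: → [14,21); WM=15
i=11 t=18 v=4: → [14,23); WM=17
i=12 t=22 v=9: → [14,27); WM=21
i=13 t=23 v=9: → [14,28); WM=22
i=14 t=23 v=2: → [14,28); WM=22
i=15 t=26 v=6: → [14,31); WM=25
i=16 t=19 v=2: DROP (t<25-2); WM=25
i=17 t=22 v=5: DROP (t<25-2); WM=25
i=18 t=25 v=8: → [14,31); WM=25
i=19 t=27 v=3: → [14,32); WM=26
i=20 t=27 v=2: → [14,32); WM=26
i=21 t=26 v=2: → [14,32); WM=26
i=22 t=24 v=5: → [14,32); WM=26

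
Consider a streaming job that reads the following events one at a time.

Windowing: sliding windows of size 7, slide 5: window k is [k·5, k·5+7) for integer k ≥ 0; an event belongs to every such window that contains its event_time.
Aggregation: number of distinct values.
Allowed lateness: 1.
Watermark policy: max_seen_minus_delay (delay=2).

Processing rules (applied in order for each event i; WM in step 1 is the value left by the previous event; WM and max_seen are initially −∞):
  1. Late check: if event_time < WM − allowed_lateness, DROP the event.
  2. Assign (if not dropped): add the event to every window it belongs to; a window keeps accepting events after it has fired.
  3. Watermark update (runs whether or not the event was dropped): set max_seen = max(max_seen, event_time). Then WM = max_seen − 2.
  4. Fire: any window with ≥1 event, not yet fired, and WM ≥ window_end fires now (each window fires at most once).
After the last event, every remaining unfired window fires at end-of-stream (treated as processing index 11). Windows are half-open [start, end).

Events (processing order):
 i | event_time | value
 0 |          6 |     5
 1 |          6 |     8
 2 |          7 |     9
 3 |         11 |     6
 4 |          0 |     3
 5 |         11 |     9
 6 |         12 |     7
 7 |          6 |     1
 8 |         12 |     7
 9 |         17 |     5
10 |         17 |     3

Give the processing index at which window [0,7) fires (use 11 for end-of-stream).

3

i=0 t=6 v=5: → [5,12),[0,7); WM=4
i=1 t=6 v=8: → [5,12),[0,7); WM=4
i=2 t=7 v=9: → [5,12); WM=5
i=3 t=11 v=6: → [10,17),[5,12); WM=9; [0,7) fires=2
i=4 t=0 v=3: DROP (t<9-1); WM=9
i=5 t=11 v=9: → [10,17),[5,12); WM=9
i=6 t=12 v=7: → [10,17); WM=10
i=7 t=6 v=1: DROP (t<10-1); WM=10
i=8 t=12 v=7: → [10,17); WM=10
i=9 t=17 v=5: → [15,22); WM=15; [5,12) fires=4
i=10 t=17 v=3: → [15,22); WM=15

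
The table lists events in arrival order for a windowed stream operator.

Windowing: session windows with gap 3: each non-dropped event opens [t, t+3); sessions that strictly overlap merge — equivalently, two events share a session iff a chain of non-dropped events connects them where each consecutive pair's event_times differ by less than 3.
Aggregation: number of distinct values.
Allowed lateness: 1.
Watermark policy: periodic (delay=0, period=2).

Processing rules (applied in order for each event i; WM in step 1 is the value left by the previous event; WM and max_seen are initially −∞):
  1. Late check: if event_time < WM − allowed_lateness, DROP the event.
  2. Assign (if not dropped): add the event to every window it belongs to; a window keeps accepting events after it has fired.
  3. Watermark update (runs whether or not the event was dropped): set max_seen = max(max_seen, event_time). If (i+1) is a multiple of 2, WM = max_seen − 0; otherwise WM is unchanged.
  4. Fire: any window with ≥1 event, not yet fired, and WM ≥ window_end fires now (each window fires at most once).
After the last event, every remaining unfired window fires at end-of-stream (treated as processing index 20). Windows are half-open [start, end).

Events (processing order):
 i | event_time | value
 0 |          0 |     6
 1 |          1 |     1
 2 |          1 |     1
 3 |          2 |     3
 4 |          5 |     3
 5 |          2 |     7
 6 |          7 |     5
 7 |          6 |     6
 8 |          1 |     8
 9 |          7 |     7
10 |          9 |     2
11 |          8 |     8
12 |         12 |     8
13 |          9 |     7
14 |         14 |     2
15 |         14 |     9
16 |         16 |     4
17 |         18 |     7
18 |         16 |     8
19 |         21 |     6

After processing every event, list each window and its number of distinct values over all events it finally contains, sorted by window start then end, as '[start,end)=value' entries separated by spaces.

i=0 t=0 v=6: → [0,3); WM=−∞
i=1 t=1 v=1: → [0,4); WM=1
i=2 t=1 v=1: → [0,4); WM=1
i=3 t=2 v=3: → [0,5); WM=2
i=4 t=5 v=3: → [5,8); WM=2
i=5 t=2 v=7: → [0,5); WM=5
i=6 t=7 v=5: → [5,10); WM=5
i=7 t=6 v=6: → [5,10); WM=7
i=8 t=1 v=8: DROP (t<7-1); WM=7
i=9 t=7 v=7: → [5,10); WM=7
i=10 t=9 v=2: → [5,12); WM=7
i=11 t=8 v=8: → [5,12); WM=9
i=12 t=12 v=8: → [12,15); WM=9
i=13 t=9 v=7: → [5,12); WM=12
i=14 t=14 v=2: → [12,17); WM=12
i=15 t=14 v=9: → [12,17); WM=14
i=16 t=16 v=4: → [12,19); WM=14
i=17 t=18 v=7: → [12,21); WM=18
i=18 t=16 v=8: DROP (t<18-1); WM=18
i=19 t=21 v=6: → [21,24); WM=21

[0,5)=4 [5,12)=6 [12,21)=5 [21,24)=1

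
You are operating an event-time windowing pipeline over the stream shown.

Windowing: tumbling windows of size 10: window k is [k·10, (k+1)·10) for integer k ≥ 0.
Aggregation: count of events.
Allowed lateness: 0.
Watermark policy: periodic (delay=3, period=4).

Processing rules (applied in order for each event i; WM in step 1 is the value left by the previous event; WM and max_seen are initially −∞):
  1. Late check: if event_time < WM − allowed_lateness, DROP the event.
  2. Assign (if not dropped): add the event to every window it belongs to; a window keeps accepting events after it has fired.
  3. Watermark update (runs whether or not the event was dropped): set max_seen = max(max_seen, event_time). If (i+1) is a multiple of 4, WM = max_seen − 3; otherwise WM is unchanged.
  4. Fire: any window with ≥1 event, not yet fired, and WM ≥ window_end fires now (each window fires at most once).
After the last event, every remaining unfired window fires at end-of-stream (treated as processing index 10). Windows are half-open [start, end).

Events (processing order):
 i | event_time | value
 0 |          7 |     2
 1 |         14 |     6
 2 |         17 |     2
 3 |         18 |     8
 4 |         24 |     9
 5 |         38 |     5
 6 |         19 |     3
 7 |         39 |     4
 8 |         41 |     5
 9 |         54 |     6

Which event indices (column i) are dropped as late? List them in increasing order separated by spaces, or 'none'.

none

i=0 t=7 v=2: → [0,10); WM=−∞
i=1 t=14 v=6: → [10,20); WM=−∞
i=2 t=17 v=2: → [10,20); WM=−∞
i=3 t=18 v=8: → [10,20); WM=15; [0,10) fires=1
i=4 t=24 v=9: → [20,30); WM=15
i=5 t=38 v=5: → [30,40); WM=15
i=6 t=19 v=3: → [10,20); WM=15
i=7 t=39 v=4: → [30,40); WM=36; [10,20) fires=4 [20,30) fires=1
i=8 t=41 v=5: → [40,50); WM=36
i=9 t=54 v=6: → [50,60); WM=36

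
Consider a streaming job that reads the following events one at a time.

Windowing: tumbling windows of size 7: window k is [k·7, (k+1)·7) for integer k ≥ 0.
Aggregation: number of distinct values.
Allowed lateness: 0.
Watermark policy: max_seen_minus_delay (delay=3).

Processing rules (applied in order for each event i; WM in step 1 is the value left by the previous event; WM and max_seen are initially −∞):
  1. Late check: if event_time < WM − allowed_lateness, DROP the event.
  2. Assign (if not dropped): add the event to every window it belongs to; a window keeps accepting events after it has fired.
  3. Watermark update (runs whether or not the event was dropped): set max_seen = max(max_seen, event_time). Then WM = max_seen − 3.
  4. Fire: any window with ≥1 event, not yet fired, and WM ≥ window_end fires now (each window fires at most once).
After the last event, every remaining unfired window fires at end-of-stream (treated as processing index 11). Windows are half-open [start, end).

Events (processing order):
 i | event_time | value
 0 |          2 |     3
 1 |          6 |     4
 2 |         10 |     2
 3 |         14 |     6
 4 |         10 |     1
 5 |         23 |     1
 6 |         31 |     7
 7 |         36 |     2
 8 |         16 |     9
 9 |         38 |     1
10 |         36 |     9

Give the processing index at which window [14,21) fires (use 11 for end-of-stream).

i=0 t=2 v=3: → [0,7); WM=-1
i=1 t=6 v=4: → [0,7); WM=3
i=2 t=10 v=2: → [7,14); WM=7; [0,7) fires=2
i=3 t=14 v=6: → [14,21); WM=11
i=4 t=10 v=1: DROP (t<11-0); WM=11
i=5 t=23 v=1: → [21,28); WM=20; [7,14) fires=1
i=6 t=31 v=7: → [28,35); WM=28; [14,21) fires=1 [21,28) fires=1
i=7 t=36 v=2: → [35,42); WM=33
i=8 t=16 v=9: DROP (t<33-0); WM=33
i=9 t=38 v=1: → [35,42); WM=35; [28,35) fires=1
i=10 t=36 v=9: → [35,42); WM=35

6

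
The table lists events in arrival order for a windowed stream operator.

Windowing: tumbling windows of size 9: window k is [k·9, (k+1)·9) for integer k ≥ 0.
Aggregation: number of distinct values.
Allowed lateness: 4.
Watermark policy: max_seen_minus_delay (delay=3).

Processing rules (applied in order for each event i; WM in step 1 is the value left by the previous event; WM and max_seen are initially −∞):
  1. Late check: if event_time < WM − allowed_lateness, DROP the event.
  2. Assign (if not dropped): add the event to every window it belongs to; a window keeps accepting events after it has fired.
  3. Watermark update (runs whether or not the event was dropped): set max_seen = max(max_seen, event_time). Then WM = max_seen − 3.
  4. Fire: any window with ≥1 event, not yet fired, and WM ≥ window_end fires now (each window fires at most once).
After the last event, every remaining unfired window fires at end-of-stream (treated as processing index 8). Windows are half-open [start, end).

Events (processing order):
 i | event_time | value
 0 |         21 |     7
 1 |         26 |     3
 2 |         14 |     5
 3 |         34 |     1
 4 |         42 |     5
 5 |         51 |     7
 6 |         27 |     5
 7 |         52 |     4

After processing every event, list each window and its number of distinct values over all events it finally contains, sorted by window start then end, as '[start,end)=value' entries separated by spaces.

[18,27)=2 [27,36)=1 [36,45)=1 [45,54)=2

i=0 t=21 v=7: → [18,27); WM=18
i=1 t=26 v=3: → [18,27); WM=23
i=2 t=14 v=5: DROP (t<23-4); WM=23
i=3 t=34 v=1: → [27,36); WM=31; [18,27) fires=2
i=4 t=42 v=5: → [36,45); WM=39; [27,36) fires=1
i=5 t=51 v=7: → [45,54); WM=48; [36,45) fires=1
i=6 t=27 v=5: DROP (t<48-4); WM=48
i=7 t=52 v=4: → [45,54); WM=49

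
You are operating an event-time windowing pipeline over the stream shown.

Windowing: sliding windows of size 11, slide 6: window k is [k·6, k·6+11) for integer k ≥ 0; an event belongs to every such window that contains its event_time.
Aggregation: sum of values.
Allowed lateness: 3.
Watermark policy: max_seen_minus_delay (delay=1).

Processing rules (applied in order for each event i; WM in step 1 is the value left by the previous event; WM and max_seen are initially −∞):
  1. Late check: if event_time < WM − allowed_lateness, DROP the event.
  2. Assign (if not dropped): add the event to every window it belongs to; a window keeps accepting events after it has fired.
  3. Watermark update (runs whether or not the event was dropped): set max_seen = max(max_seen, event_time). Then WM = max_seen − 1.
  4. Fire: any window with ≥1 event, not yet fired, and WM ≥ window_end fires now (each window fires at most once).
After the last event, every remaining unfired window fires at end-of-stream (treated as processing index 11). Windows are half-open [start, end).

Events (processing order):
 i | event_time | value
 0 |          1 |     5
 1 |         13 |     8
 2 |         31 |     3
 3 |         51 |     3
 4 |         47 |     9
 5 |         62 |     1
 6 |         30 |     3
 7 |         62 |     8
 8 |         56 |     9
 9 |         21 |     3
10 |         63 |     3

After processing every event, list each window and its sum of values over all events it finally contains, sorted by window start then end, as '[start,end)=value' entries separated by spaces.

[0,11)=5 [6,17)=8 [12,23)=8 [24,35)=3 [30,41)=3 [42,53)=12 [48,59)=3 [54,65)=12 [60,71)=12

i=0 t=1 v=5: → [0,11); WM=0
i=1 t=13 v=8: → [12,23),[6,17); WM=12; [0,11) fires=5
i=2 t=31 v=3: → [30,41),[24,35); WM=30; [6,17) fires=8 [12,23) fires=8
i=3 t=51 v=3: → [48,59),[42,53); WM=50; [24,35) fires=3 [30,41) fires=3
i=4 t=47 v=9: → [42,53); WM=50
i=5 t=62 v=1: → [60,71),[54,65); WM=61; [42,53) fires=12 [48,59) fires=3
i=6 t=30 v=3: DROP (t<61-3); WM=61
i=7 t=62 v=8: → [60,71),[54,65); WM=61
i=8 t=56 v=9: DROP (t<61-3); WM=61
i=9 t=21 v=3: DROP (t<61-3); WM=61
i=10 t=63 v=3: → [60,71),[54,65); WM=62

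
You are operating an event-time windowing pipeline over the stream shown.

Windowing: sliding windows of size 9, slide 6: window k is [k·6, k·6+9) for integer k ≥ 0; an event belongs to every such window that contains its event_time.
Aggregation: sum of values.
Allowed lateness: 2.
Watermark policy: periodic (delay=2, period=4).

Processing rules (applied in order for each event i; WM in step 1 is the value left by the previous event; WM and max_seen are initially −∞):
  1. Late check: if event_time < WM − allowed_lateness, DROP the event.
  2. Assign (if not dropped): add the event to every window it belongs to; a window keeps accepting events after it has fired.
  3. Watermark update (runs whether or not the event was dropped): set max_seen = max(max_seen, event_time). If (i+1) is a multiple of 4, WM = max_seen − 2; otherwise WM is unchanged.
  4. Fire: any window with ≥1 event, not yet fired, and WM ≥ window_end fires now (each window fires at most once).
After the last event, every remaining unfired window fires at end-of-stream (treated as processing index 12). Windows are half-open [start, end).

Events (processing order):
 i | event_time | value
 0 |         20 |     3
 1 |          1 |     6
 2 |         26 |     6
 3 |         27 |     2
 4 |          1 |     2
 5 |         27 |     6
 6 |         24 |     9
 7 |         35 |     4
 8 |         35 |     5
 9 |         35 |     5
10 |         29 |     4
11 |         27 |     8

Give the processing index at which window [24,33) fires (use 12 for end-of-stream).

7

i=0 t=20 v=3: → [18,27),[12,21); WM=−∞
i=1 t=1 v=6: → [0,9); WM=−∞
i=2 t=26 v=6: → [24,33),[18,27); WM=−∞
i=3 t=27 v=2: → [24,33); WM=25; [0,9) fires=6 [12,21) fires=3
i=4 t=1 v=2: DROP (t<25-2); WM=25
i=5 t=27 v=6: → [24,33); WM=25
i=6 t=24 v=9: → [24,33),[18,27); WM=25
i=7 t=35 v=4: → [30,39); WM=33; [18,27) fires=18 [24,33) fires=23
i=8 t=35 v=5: → [30,39); WM=33
i=9 t=35 v=5: → [30,39); WM=33
i=10 t=29 v=4: DROP (t<33-2); WM=33
i=11 t=27 v=8: DROP (t<33-2); WM=33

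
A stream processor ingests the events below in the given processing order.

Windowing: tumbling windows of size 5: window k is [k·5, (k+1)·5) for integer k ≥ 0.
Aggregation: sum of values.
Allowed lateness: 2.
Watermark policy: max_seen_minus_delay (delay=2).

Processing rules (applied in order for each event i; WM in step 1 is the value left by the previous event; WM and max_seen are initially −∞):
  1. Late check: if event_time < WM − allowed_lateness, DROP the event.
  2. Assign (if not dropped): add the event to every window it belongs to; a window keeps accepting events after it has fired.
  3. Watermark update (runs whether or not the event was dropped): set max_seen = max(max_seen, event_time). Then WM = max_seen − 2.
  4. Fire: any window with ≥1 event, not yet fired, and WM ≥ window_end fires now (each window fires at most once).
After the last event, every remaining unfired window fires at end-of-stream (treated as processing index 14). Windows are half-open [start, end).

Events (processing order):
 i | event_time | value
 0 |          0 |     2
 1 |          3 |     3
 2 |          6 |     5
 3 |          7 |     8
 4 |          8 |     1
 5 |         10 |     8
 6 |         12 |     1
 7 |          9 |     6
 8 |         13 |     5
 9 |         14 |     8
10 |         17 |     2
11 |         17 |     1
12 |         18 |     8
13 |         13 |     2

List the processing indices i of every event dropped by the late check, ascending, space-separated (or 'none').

13

i=0 t=0 v=2: → [0,5); WM=-2
i=1 t=3 v=3: → [0,5); WM=1
i=2 t=6 v=5: → [5,10); WM=4
i=3 t=7 v=8: → [5,10); WM=5; [0,5) fires=5
i=4 t=8 v=1: → [5,10); WM=6
i=5 t=10 v=8: → [10,15); WM=8
i=6 t=12 v=1: → [10,15); WM=10; [5,10) fires=14
i=7 t=9 v=6: → [5,10); WM=10
i=8 t=13 v=5: → [10,15); WM=11
i=9 t=14 v=8: → [10,15); WM=12
i=10 t=17 v=2: → [15,20); WM=15; [10,15) fires=22
i=11 t=17 v=1: → [15,20); WM=15
i=12 t=18 v=8: → [15,20); WM=16
i=13 t=13 v=2: DROP (t<16-2); WM=16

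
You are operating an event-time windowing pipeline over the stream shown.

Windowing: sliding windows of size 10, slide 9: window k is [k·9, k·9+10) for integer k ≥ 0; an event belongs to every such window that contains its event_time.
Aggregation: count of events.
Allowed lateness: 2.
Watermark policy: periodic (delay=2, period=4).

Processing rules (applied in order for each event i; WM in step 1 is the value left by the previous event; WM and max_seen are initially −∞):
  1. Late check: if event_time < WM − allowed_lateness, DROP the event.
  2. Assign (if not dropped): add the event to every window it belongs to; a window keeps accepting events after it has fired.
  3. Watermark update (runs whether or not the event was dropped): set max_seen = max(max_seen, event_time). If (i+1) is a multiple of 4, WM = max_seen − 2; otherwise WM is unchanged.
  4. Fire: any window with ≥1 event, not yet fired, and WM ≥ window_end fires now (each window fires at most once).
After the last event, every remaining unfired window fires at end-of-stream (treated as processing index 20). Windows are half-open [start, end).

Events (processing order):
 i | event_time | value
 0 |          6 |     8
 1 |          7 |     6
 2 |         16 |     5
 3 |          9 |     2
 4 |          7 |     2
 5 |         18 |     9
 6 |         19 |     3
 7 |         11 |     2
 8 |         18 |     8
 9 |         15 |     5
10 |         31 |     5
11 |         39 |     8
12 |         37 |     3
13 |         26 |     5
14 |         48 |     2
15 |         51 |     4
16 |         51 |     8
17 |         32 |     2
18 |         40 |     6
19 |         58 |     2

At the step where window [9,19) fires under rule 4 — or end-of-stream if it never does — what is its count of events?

5

i=0 t=6 v=8: → [0,10); WM=−∞
i=1 t=7 v=6: → [0,10); WM=−∞
i=2 t=16 v=5: → [9,19); WM=−∞
i=3 t=9 v=2: → [9,19),[0,10); WM=14; [0,10) fires=3
i=4 t=7 v=2: DROP (t<14-2); WM=14
i=5 t=18 v=9: → [18,28),[9,19); WM=14
i=6 t=19 v=3: → [18,28); WM=14
i=7 t=11 v=2: DROP (t<14-2); WM=17
i=8 t=18 v=8: → [18,28),[9,19); WM=17
i=9 t=15 v=5: → [9,19); WM=17
i=10 t=31 v=5: → [27,37); WM=17
i=11 t=39 v=8: → [36,46); WM=37; [9,19) fires=5 [18,28) fires=3 [27,37) fires=1
i=12 t=37 v=3: → [36,46); WM=37
i=13 t=26 v=5: DROP (t<37-2); WM=37
i=14 t=48 v=2: → [45,55); WM=37
i=15 t=51 v=4: → [45,55); WM=49; [36,46) fires=2
i=16 t=51 v=8: → [45,55); WM=49
i=17 t=32 v=2: DROP (t<49-2); WM=49
i=18 t=40 v=6: DROP (t<49-2); WM=49
i=19 t=58 v=2: → [54,64); WM=56; [45,55) fires=3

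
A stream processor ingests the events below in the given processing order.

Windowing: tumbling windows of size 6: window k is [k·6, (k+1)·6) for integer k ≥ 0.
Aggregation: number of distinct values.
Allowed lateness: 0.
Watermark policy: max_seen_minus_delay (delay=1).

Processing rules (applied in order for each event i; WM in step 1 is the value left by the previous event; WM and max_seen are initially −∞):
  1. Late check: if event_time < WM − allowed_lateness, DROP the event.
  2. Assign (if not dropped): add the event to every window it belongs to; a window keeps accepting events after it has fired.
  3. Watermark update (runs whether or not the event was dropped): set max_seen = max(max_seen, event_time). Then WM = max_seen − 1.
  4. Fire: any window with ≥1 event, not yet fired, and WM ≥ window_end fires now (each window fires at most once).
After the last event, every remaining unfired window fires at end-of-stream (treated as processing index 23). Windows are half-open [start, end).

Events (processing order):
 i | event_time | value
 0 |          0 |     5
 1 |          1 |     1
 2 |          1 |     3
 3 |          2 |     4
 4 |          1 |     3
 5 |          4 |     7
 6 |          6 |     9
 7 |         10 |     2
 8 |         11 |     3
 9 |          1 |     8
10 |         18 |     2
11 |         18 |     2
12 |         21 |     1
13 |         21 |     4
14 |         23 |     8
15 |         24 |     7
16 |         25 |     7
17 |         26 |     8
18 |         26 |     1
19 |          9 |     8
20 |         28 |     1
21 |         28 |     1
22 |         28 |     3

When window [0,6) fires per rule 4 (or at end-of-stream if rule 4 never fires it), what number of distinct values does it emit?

i=0 t=0 v=5: → [0,6); WM=-1
i=1 t=1 v=1: → [0,6); WM=0
i=2 t=1 v=3: → [0,6); WM=0
i=3 t=2 v=4: → [0,6); WM=1
i=4 t=1 v=3: → [0,6); WM=1
i=5 t=4 v=7: → [0,6); WM=3
i=6 t=6 v=9: → [6,12); WM=5
i=7 t=10 v=2: → [6,12); WM=9; [0,6) fires=5
i=8 t=11 v=3: → [6,12); WM=10
i=9 t=1 v=8: DROP (t<10-0); WM=10
i=10 t=18 v=2: → [18,24); WM=17; [6,12) fires=3
i=11 t=18 v=2: → [18,24); WM=17
i=12 t=21 v=1: → [18,24); WM=20
i=13 t=21 v=4: → [18,24); WM=20
i=14 t=23 v=8: → [18,24); WM=22
i=15 t=24 v=7: → [24,30); WM=23
i=16 t=25 v=7: → [24,30); WM=24; [18,24) fires=4
i=17 t=26 v=8: → [24,30); WM=25
i=18 t=26 v=1: → [24,30); WM=25
i=19 t=9 v=8: DROP (t<25-0); WM=25
i=20 t=28 v=1: → [24,30); WM=27
i=21 t=28 v=1: → [24,30); WM=27
i=22 t=28 v=3: → [24,30); WM=27

5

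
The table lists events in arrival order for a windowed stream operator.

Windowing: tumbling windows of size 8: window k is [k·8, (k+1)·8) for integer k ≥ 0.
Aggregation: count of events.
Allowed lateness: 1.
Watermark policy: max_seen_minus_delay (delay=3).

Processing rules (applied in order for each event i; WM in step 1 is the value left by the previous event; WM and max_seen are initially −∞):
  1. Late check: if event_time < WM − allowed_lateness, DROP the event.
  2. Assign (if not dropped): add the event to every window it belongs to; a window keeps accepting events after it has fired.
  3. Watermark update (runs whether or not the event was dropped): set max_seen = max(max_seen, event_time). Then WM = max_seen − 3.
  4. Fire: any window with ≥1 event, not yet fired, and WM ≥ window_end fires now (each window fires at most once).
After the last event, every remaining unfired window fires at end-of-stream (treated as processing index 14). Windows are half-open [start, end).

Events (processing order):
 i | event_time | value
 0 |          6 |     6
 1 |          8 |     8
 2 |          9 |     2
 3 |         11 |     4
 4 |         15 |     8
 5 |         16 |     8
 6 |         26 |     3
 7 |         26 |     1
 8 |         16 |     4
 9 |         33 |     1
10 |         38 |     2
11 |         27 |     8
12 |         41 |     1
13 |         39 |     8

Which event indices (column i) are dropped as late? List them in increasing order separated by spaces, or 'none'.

8 11

i=0 t=6 v=6: → [0,8); WM=3
i=1 t=8 v=8: → [8,16); WM=5
i=2 t=9 v=2: → [8,16); WM=6
i=3 t=11 v=4: → [8,16); WM=8; [0,8) fires=1
i=4 t=15 v=8: → [8,16); WM=12
i=5 t=16 v=8: → [16,24); WM=13
i=6 t=26 v=3: → [24,32); WM=23; [8,16) fires=4
i=7 t=26 v=1: → [24,32); WM=23
i=8 t=16 v=4: DROP (t<23-1); WM=23
i=9 t=33 v=1: → [32,40); WM=30; [16,24) fires=1
i=10 t=38 v=2: → [32,40); WM=35; [24,32) fires=2
i=11 t=27 v=8: DROP (t<35-1); WM=35
i=12 t=41 v=1: → [40,48); WM=38
i=13 t=39 v=8: → [32,40); WM=38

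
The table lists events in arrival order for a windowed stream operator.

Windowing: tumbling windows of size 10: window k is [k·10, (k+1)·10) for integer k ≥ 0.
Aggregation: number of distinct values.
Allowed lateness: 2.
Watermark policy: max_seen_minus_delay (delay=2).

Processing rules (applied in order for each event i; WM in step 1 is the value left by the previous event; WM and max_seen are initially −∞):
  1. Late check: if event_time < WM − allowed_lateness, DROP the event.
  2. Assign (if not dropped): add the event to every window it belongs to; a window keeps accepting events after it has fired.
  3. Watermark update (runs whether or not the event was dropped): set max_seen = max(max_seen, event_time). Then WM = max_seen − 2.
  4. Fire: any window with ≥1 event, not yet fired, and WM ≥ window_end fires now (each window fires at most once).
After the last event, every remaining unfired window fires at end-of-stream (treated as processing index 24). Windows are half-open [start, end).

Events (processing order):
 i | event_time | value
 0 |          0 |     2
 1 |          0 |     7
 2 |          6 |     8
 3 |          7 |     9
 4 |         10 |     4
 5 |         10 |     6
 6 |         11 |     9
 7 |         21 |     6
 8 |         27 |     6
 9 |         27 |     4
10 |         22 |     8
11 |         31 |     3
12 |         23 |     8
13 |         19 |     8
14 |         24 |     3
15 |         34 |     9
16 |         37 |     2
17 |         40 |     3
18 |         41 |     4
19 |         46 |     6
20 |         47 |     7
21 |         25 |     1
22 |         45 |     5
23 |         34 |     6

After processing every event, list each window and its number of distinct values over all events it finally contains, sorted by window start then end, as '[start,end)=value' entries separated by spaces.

[0,10)=4 [10,20)=3 [20,30)=2 [30,40)=3 [40,50)=5

i=0 t=0 v=2: → [0,10); WM=-2
i=1 t=0 v=7: → [0,10); WM=-2
i=2 t=6 v=8: → [0,10); WM=4
i=3 t=7 v=9: → [0,10); WM=5
i=4 t=10 v=4: → [10,20); WM=8
i=5 t=10 v=6: → [10,20); WM=8
i=6 t=11 v=9: → [10,20); WM=9
i=7 t=21 v=6: → [20,30); WM=19; [0,10) fires=4
i=8 t=27 v=6: → [20,30); WM=25; [10,20) fires=3
i=9 t=27 v=4: → [20,30); WM=25
i=10 t=22 v=8: DROP (t<25-2); WM=25
i=11 t=31 v=3: → [30,40); WM=29
i=12 t=23 v=8: DROP (t<29-2); WM=29
i=13 t=19 v=8: DROP (t<29-2); WM=29
i=14 t=24 v=3: DROP (t<29-2); WM=29
i=15 t=34 v=9: → [30,40); WM=32; [20,30) fires=2
i=16 t=37 v=2: → [30,40); WM=35
i=17 t=40 v=3: → [40,50); WM=38
i=18 t=41 v=4: → [40,50); WM=39
i=19 t=46 v=6: → [40,50); WM=44; [30,40) fires=3
i=20 t=47 v=7: → [40,50); WM=45
i=21 t=25 v=1: DROP (t<45-2); WM=45
i=22 t=45 v=5: → [40,50); WM=45
i=23 t=34 v=6: DROP (t<45-2); WM=45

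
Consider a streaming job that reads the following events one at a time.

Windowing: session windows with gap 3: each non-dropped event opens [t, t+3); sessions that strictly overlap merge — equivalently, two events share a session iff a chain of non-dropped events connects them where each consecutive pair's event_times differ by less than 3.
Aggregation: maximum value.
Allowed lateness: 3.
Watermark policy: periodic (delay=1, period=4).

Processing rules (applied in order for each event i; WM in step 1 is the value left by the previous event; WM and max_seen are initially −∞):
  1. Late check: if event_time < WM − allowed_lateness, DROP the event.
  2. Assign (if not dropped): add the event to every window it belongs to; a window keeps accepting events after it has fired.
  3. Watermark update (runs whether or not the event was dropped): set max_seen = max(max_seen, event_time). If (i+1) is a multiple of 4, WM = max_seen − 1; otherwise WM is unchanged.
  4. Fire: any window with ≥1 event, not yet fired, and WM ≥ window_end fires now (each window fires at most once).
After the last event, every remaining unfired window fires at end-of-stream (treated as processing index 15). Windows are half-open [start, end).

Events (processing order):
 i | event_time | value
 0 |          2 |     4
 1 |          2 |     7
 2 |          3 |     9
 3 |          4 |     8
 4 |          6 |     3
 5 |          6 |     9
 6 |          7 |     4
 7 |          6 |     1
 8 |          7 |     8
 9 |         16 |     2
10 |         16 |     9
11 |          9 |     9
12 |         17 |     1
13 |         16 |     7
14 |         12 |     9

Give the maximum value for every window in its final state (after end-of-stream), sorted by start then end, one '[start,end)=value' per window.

i=0 t=2 v=4: → [2,5); WM=−∞
i=1 t=2 v=7: → [2,5); WM=−∞
i=2 t=3 v=9: → [2,6); WM=−∞
i=3 t=4 v=8: → [2,7); WM=3
i=4 t=6 v=3: → [2,9); WM=3
i=5 t=6 v=9: → [2,9); WM=3
i=6 t=7 v=4: → [2,10); WM=3
i=7 t=6 v=1: → [2,10); WM=6
i=8 t=7 v=8: → [2,10); WM=6
i=9 t=16 v=2: → [16,19); WM=6
i=10 t=16 v=9: → [16,19); WM=6
i=11 t=9 v=9: → [2,12); WM=15
i=12 t=17 v=1: → [16,20); WM=15
i=13 t=16 v=7: → [16,20); WM=15
i=14 t=12 v=9: → [12,15); WM=15

[2,12)=9 [12,15)=9 [16,20)=9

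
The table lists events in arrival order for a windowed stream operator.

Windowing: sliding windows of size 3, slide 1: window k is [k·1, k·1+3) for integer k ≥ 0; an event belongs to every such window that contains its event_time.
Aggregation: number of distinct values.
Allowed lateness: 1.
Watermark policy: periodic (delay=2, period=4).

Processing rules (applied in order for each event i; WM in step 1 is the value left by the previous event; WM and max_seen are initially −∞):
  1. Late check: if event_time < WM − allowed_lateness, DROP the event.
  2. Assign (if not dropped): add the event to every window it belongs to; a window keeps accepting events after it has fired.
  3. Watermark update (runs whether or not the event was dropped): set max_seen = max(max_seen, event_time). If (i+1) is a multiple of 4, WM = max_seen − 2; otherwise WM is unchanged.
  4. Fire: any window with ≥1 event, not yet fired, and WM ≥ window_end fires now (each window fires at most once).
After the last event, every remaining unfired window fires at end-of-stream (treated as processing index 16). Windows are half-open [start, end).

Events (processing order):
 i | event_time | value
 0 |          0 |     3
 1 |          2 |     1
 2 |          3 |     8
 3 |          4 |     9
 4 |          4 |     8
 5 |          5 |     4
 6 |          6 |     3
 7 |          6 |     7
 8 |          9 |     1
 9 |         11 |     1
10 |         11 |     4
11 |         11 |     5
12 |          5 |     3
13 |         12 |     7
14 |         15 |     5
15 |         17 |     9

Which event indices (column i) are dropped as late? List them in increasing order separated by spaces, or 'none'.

12

i=0 t=0 v=3: → [0,3); WM=−∞
i=1 t=2 v=1: → [2,5),[1,4),[0,3); WM=−∞
i=2 t=3 v=8: → [3,6),[2,5),[1,4); WM=−∞
i=3 t=4 v=9: → [4,7),[3,6),[2,5); WM=2
i=4 t=4 v=8: → [4,7),[3,6),[2,5); WM=2
i=5 t=5 v=4: → [5,8),[4,7),[3,6); WM=2
i=6 t=6 v=3: → [6,9),[5,8),[4,7); WM=2
i=7 t=6 v=7: → [6,9),[5,8),[4,7); WM=4; [0,3) fires=2 [1,4) fires=2
i=8 t=9 v=1: → [9,12),[8,11),[7,10); WM=4
i=9 t=11 v=1: → [11,14),[10,13),[9,12); WM=4
i=10 t=11 v=4: → [11,14),[10,13),[9,12); WM=4
i=11 t=11 v=5: → [11,14),[10,13),[9,12); WM=9; [2,5) fires=3 [3,6) fires=3 [4,7) fires=5 [5,8) fires=3 [6,9) fires=2
i=12 t=5 v=3: DROP (t<9-1); WM=9
i=13 t=12 v=7: → [12,15),[11,14),[10,13); WM=9
i=14 t=15 v=5: → [15,18),[14,17),[13,16); WM=9
i=15 t=17 v=9: → [17,20),[16,19),[15,18); WM=15; [7,10) fires=1 [8,11) fires=1 [9,12) fires=3 [10,13) fires=4 [11,14) fires=4 [12,15) fires=1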